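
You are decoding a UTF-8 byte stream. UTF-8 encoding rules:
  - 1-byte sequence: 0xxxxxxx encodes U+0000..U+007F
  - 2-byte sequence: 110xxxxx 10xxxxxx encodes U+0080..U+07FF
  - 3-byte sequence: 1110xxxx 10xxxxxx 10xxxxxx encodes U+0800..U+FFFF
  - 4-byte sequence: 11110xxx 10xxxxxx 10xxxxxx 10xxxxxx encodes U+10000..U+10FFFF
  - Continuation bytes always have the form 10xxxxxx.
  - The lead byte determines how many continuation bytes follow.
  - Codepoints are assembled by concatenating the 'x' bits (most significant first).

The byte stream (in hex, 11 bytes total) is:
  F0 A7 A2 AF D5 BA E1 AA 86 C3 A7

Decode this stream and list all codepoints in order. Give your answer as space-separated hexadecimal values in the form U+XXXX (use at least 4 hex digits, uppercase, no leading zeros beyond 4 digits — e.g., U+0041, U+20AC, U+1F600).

Byte[0]=F0: 4-byte lead, need 3 cont bytes. acc=0x0
Byte[1]=A7: continuation. acc=(acc<<6)|0x27=0x27
Byte[2]=A2: continuation. acc=(acc<<6)|0x22=0x9E2
Byte[3]=AF: continuation. acc=(acc<<6)|0x2F=0x278AF
Completed: cp=U+278AF (starts at byte 0)
Byte[4]=D5: 2-byte lead, need 1 cont bytes. acc=0x15
Byte[5]=BA: continuation. acc=(acc<<6)|0x3A=0x57A
Completed: cp=U+057A (starts at byte 4)
Byte[6]=E1: 3-byte lead, need 2 cont bytes. acc=0x1
Byte[7]=AA: continuation. acc=(acc<<6)|0x2A=0x6A
Byte[8]=86: continuation. acc=(acc<<6)|0x06=0x1A86
Completed: cp=U+1A86 (starts at byte 6)
Byte[9]=C3: 2-byte lead, need 1 cont bytes. acc=0x3
Byte[10]=A7: continuation. acc=(acc<<6)|0x27=0xE7
Completed: cp=U+00E7 (starts at byte 9)

Answer: U+278AF U+057A U+1A86 U+00E7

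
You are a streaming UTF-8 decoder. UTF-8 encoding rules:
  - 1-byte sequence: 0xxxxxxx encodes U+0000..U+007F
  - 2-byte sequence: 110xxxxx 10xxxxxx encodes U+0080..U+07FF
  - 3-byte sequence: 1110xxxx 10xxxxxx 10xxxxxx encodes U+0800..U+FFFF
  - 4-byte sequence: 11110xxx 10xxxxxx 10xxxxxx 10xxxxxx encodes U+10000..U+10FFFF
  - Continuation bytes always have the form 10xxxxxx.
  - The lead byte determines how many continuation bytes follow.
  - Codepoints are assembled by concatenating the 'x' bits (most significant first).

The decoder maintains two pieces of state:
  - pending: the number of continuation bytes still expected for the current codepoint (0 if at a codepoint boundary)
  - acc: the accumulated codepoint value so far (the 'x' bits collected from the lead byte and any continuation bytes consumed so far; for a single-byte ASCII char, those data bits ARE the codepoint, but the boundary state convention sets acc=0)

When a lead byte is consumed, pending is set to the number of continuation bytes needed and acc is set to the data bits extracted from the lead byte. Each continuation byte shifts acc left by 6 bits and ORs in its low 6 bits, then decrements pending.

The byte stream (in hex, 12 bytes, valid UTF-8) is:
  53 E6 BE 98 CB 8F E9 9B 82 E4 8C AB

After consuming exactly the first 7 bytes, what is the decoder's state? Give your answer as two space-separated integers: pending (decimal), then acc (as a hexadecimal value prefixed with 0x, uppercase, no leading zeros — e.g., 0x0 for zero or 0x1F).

Byte[0]=53: 1-byte. pending=0, acc=0x0
Byte[1]=E6: 3-byte lead. pending=2, acc=0x6
Byte[2]=BE: continuation. acc=(acc<<6)|0x3E=0x1BE, pending=1
Byte[3]=98: continuation. acc=(acc<<6)|0x18=0x6F98, pending=0
Byte[4]=CB: 2-byte lead. pending=1, acc=0xB
Byte[5]=8F: continuation. acc=(acc<<6)|0x0F=0x2CF, pending=0
Byte[6]=E9: 3-byte lead. pending=2, acc=0x9

Answer: 2 0x9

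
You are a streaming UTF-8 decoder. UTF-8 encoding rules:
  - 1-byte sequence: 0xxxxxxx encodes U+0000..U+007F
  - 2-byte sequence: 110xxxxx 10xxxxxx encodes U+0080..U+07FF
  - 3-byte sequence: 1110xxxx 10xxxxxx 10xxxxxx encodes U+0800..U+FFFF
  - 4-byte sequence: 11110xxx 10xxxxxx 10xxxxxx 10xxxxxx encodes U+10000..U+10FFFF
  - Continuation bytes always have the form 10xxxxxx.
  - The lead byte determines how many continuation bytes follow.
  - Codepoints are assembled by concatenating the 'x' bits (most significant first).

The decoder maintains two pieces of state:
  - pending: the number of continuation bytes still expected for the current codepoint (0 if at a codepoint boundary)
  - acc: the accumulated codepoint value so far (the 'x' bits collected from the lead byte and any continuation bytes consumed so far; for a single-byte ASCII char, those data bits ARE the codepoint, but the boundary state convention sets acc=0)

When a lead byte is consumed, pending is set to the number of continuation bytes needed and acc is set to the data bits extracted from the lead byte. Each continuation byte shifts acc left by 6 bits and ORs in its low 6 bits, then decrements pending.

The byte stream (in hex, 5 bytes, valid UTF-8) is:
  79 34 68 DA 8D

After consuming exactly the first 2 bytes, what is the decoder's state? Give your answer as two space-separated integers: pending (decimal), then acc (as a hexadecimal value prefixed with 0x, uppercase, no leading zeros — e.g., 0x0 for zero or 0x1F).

Answer: 0 0x0

Derivation:
Byte[0]=79: 1-byte. pending=0, acc=0x0
Byte[1]=34: 1-byte. pending=0, acc=0x0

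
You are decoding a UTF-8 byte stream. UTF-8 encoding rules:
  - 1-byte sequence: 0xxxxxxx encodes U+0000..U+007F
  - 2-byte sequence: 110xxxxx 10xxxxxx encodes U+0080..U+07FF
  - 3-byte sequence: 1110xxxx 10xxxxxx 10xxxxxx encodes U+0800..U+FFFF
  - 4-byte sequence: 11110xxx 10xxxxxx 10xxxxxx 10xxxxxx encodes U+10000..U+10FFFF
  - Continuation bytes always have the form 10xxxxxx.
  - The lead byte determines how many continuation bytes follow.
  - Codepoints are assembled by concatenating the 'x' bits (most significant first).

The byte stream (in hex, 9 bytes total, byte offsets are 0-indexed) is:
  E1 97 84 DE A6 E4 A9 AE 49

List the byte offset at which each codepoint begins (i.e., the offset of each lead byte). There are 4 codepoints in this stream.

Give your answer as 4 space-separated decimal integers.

Answer: 0 3 5 8

Derivation:
Byte[0]=E1: 3-byte lead, need 2 cont bytes. acc=0x1
Byte[1]=97: continuation. acc=(acc<<6)|0x17=0x57
Byte[2]=84: continuation. acc=(acc<<6)|0x04=0x15C4
Completed: cp=U+15C4 (starts at byte 0)
Byte[3]=DE: 2-byte lead, need 1 cont bytes. acc=0x1E
Byte[4]=A6: continuation. acc=(acc<<6)|0x26=0x7A6
Completed: cp=U+07A6 (starts at byte 3)
Byte[5]=E4: 3-byte lead, need 2 cont bytes. acc=0x4
Byte[6]=A9: continuation. acc=(acc<<6)|0x29=0x129
Byte[7]=AE: continuation. acc=(acc<<6)|0x2E=0x4A6E
Completed: cp=U+4A6E (starts at byte 5)
Byte[8]=49: 1-byte ASCII. cp=U+0049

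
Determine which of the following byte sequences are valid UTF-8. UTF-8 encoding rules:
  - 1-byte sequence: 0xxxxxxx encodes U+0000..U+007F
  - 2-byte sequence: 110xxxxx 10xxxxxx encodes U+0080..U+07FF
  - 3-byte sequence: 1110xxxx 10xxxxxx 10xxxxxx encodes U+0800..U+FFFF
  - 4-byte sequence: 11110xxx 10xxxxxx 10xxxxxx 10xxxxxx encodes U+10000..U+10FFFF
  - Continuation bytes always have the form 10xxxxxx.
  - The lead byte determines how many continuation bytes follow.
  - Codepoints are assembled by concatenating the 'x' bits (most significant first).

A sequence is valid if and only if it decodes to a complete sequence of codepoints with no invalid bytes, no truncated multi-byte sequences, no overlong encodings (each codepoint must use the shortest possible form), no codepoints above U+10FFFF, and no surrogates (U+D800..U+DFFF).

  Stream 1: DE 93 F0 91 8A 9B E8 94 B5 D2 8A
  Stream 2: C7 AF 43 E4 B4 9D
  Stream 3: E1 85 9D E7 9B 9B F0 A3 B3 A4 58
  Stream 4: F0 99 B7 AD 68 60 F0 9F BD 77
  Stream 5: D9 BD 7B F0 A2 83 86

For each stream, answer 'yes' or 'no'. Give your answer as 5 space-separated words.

Stream 1: decodes cleanly. VALID
Stream 2: decodes cleanly. VALID
Stream 3: decodes cleanly. VALID
Stream 4: error at byte offset 9. INVALID
Stream 5: decodes cleanly. VALID

Answer: yes yes yes no yes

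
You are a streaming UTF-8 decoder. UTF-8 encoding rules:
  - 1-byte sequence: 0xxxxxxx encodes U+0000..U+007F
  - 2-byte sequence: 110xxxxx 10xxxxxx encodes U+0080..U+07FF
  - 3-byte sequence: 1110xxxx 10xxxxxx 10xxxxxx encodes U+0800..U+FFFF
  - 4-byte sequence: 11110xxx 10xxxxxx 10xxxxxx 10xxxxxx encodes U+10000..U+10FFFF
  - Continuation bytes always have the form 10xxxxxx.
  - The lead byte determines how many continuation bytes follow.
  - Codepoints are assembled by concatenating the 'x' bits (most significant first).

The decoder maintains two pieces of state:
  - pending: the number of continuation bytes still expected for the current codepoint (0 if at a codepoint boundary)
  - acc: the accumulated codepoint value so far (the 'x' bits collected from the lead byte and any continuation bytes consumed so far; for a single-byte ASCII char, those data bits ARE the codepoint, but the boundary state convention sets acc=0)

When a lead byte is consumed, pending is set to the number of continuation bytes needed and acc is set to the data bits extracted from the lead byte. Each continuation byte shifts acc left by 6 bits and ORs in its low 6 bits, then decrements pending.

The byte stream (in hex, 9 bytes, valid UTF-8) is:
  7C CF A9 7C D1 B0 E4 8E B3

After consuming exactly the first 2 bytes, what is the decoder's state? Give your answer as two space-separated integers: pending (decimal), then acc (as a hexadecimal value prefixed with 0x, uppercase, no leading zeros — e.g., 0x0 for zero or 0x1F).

Byte[0]=7C: 1-byte. pending=0, acc=0x0
Byte[1]=CF: 2-byte lead. pending=1, acc=0xF

Answer: 1 0xF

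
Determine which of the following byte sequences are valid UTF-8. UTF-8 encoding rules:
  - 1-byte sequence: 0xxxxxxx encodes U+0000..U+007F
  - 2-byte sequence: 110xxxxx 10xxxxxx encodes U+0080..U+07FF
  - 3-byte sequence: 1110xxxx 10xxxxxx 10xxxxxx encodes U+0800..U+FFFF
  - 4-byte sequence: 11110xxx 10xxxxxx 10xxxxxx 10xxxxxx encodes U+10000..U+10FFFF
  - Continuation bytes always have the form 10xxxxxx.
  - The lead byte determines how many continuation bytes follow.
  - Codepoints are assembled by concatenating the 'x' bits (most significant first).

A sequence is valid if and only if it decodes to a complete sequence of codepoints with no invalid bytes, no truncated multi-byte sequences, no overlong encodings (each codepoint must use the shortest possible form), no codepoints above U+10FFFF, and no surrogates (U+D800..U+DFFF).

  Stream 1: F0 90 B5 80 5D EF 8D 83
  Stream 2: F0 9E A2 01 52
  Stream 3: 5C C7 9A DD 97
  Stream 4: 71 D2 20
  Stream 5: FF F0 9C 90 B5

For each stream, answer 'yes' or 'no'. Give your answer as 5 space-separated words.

Answer: yes no yes no no

Derivation:
Stream 1: decodes cleanly. VALID
Stream 2: error at byte offset 3. INVALID
Stream 3: decodes cleanly. VALID
Stream 4: error at byte offset 2. INVALID
Stream 5: error at byte offset 0. INVALID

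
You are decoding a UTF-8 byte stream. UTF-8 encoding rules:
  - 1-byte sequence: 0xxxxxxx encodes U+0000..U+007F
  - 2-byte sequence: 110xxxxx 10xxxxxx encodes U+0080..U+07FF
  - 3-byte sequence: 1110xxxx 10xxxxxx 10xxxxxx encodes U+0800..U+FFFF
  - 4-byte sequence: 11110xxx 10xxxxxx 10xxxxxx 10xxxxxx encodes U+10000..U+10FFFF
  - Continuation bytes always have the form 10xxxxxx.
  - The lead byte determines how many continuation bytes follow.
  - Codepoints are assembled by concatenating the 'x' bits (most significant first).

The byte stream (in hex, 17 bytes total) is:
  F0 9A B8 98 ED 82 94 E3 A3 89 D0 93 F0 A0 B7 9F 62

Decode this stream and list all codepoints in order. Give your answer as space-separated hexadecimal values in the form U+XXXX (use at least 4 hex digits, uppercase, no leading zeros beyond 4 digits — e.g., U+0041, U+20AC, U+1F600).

Answer: U+1AE18 U+D094 U+38C9 U+0413 U+20DDF U+0062

Derivation:
Byte[0]=F0: 4-byte lead, need 3 cont bytes. acc=0x0
Byte[1]=9A: continuation. acc=(acc<<6)|0x1A=0x1A
Byte[2]=B8: continuation. acc=(acc<<6)|0x38=0x6B8
Byte[3]=98: continuation. acc=(acc<<6)|0x18=0x1AE18
Completed: cp=U+1AE18 (starts at byte 0)
Byte[4]=ED: 3-byte lead, need 2 cont bytes. acc=0xD
Byte[5]=82: continuation. acc=(acc<<6)|0x02=0x342
Byte[6]=94: continuation. acc=(acc<<6)|0x14=0xD094
Completed: cp=U+D094 (starts at byte 4)
Byte[7]=E3: 3-byte lead, need 2 cont bytes. acc=0x3
Byte[8]=A3: continuation. acc=(acc<<6)|0x23=0xE3
Byte[9]=89: continuation. acc=(acc<<6)|0x09=0x38C9
Completed: cp=U+38C9 (starts at byte 7)
Byte[10]=D0: 2-byte lead, need 1 cont bytes. acc=0x10
Byte[11]=93: continuation. acc=(acc<<6)|0x13=0x413
Completed: cp=U+0413 (starts at byte 10)
Byte[12]=F0: 4-byte lead, need 3 cont bytes. acc=0x0
Byte[13]=A0: continuation. acc=(acc<<6)|0x20=0x20
Byte[14]=B7: continuation. acc=(acc<<6)|0x37=0x837
Byte[15]=9F: continuation. acc=(acc<<6)|0x1F=0x20DDF
Completed: cp=U+20DDF (starts at byte 12)
Byte[16]=62: 1-byte ASCII. cp=U+0062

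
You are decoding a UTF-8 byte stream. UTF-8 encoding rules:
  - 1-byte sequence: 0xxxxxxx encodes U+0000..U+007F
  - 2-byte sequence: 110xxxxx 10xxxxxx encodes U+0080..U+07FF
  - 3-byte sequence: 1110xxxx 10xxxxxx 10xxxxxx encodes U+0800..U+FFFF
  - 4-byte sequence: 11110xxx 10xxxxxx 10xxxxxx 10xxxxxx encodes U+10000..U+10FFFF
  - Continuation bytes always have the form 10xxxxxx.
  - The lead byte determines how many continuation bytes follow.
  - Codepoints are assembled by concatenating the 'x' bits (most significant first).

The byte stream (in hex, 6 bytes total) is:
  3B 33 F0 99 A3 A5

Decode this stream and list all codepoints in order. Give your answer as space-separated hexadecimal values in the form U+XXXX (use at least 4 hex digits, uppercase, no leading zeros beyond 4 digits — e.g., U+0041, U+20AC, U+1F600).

Answer: U+003B U+0033 U+198E5

Derivation:
Byte[0]=3B: 1-byte ASCII. cp=U+003B
Byte[1]=33: 1-byte ASCII. cp=U+0033
Byte[2]=F0: 4-byte lead, need 3 cont bytes. acc=0x0
Byte[3]=99: continuation. acc=(acc<<6)|0x19=0x19
Byte[4]=A3: continuation. acc=(acc<<6)|0x23=0x663
Byte[5]=A5: continuation. acc=(acc<<6)|0x25=0x198E5
Completed: cp=U+198E5 (starts at byte 2)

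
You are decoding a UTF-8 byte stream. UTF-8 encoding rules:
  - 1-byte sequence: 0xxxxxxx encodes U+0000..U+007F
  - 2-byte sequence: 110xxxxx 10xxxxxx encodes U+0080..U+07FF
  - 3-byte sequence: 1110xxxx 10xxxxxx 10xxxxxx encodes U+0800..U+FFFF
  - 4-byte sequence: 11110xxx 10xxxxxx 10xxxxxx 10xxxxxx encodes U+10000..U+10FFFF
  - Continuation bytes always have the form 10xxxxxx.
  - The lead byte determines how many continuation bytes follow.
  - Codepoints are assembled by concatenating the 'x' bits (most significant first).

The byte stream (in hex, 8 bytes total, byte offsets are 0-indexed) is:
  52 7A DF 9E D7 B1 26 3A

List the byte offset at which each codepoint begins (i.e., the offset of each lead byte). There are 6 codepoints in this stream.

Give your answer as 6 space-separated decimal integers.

Answer: 0 1 2 4 6 7

Derivation:
Byte[0]=52: 1-byte ASCII. cp=U+0052
Byte[1]=7A: 1-byte ASCII. cp=U+007A
Byte[2]=DF: 2-byte lead, need 1 cont bytes. acc=0x1F
Byte[3]=9E: continuation. acc=(acc<<6)|0x1E=0x7DE
Completed: cp=U+07DE (starts at byte 2)
Byte[4]=D7: 2-byte lead, need 1 cont bytes. acc=0x17
Byte[5]=B1: continuation. acc=(acc<<6)|0x31=0x5F1
Completed: cp=U+05F1 (starts at byte 4)
Byte[6]=26: 1-byte ASCII. cp=U+0026
Byte[7]=3A: 1-byte ASCII. cp=U+003A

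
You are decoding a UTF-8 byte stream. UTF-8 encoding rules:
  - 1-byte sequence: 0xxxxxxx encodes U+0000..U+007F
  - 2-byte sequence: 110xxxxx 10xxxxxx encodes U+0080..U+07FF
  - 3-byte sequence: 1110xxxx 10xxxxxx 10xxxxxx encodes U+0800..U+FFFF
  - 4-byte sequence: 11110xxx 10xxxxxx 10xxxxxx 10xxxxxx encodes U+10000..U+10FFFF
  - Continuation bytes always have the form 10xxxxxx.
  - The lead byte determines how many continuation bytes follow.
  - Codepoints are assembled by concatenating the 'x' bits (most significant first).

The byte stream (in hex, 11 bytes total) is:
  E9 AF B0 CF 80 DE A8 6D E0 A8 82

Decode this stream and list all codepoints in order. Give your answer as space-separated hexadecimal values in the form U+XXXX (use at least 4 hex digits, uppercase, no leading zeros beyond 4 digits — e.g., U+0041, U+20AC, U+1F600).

Answer: U+9BF0 U+03C0 U+07A8 U+006D U+0A02

Derivation:
Byte[0]=E9: 3-byte lead, need 2 cont bytes. acc=0x9
Byte[1]=AF: continuation. acc=(acc<<6)|0x2F=0x26F
Byte[2]=B0: continuation. acc=(acc<<6)|0x30=0x9BF0
Completed: cp=U+9BF0 (starts at byte 0)
Byte[3]=CF: 2-byte lead, need 1 cont bytes. acc=0xF
Byte[4]=80: continuation. acc=(acc<<6)|0x00=0x3C0
Completed: cp=U+03C0 (starts at byte 3)
Byte[5]=DE: 2-byte lead, need 1 cont bytes. acc=0x1E
Byte[6]=A8: continuation. acc=(acc<<6)|0x28=0x7A8
Completed: cp=U+07A8 (starts at byte 5)
Byte[7]=6D: 1-byte ASCII. cp=U+006D
Byte[8]=E0: 3-byte lead, need 2 cont bytes. acc=0x0
Byte[9]=A8: continuation. acc=(acc<<6)|0x28=0x28
Byte[10]=82: continuation. acc=(acc<<6)|0x02=0xA02
Completed: cp=U+0A02 (starts at byte 8)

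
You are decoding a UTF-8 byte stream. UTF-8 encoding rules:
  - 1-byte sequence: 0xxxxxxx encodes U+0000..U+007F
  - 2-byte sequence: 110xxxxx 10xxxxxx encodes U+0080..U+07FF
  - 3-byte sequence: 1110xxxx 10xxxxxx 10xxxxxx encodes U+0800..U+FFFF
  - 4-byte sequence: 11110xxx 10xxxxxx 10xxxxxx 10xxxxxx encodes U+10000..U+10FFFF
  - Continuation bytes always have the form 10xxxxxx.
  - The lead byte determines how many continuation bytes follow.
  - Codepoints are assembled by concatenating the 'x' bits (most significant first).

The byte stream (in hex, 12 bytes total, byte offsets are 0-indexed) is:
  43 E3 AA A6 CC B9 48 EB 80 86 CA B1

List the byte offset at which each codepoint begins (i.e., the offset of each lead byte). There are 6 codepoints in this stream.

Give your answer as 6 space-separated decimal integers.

Byte[0]=43: 1-byte ASCII. cp=U+0043
Byte[1]=E3: 3-byte lead, need 2 cont bytes. acc=0x3
Byte[2]=AA: continuation. acc=(acc<<6)|0x2A=0xEA
Byte[3]=A6: continuation. acc=(acc<<6)|0x26=0x3AA6
Completed: cp=U+3AA6 (starts at byte 1)
Byte[4]=CC: 2-byte lead, need 1 cont bytes. acc=0xC
Byte[5]=B9: continuation. acc=(acc<<6)|0x39=0x339
Completed: cp=U+0339 (starts at byte 4)
Byte[6]=48: 1-byte ASCII. cp=U+0048
Byte[7]=EB: 3-byte lead, need 2 cont bytes. acc=0xB
Byte[8]=80: continuation. acc=(acc<<6)|0x00=0x2C0
Byte[9]=86: continuation. acc=(acc<<6)|0x06=0xB006
Completed: cp=U+B006 (starts at byte 7)
Byte[10]=CA: 2-byte lead, need 1 cont bytes. acc=0xA
Byte[11]=B1: continuation. acc=(acc<<6)|0x31=0x2B1
Completed: cp=U+02B1 (starts at byte 10)

Answer: 0 1 4 6 7 10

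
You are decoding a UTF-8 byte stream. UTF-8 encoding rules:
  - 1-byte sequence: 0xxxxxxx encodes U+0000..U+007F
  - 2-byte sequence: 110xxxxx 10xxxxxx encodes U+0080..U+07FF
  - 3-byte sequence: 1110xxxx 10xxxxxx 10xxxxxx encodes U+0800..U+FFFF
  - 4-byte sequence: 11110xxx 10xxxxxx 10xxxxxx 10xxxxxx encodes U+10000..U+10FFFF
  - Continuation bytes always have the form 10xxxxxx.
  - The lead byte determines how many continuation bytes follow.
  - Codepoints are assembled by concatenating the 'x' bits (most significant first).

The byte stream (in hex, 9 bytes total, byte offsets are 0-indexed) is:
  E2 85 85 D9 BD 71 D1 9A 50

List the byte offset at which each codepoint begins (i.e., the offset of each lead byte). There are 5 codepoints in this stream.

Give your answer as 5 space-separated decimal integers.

Answer: 0 3 5 6 8

Derivation:
Byte[0]=E2: 3-byte lead, need 2 cont bytes. acc=0x2
Byte[1]=85: continuation. acc=(acc<<6)|0x05=0x85
Byte[2]=85: continuation. acc=(acc<<6)|0x05=0x2145
Completed: cp=U+2145 (starts at byte 0)
Byte[3]=D9: 2-byte lead, need 1 cont bytes. acc=0x19
Byte[4]=BD: continuation. acc=(acc<<6)|0x3D=0x67D
Completed: cp=U+067D (starts at byte 3)
Byte[5]=71: 1-byte ASCII. cp=U+0071
Byte[6]=D1: 2-byte lead, need 1 cont bytes. acc=0x11
Byte[7]=9A: continuation. acc=(acc<<6)|0x1A=0x45A
Completed: cp=U+045A (starts at byte 6)
Byte[8]=50: 1-byte ASCII. cp=U+0050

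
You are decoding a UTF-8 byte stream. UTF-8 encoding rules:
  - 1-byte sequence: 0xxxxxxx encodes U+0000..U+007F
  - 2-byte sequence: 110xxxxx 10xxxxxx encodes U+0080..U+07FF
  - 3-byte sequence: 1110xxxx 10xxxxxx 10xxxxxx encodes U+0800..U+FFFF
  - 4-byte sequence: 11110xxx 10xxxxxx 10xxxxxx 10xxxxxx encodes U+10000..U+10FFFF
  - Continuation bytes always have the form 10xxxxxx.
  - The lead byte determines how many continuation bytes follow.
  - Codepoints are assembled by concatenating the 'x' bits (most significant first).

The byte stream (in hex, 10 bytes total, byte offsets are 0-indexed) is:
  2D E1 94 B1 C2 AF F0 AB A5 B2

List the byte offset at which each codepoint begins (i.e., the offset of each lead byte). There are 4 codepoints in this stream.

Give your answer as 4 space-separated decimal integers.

Answer: 0 1 4 6

Derivation:
Byte[0]=2D: 1-byte ASCII. cp=U+002D
Byte[1]=E1: 3-byte lead, need 2 cont bytes. acc=0x1
Byte[2]=94: continuation. acc=(acc<<6)|0x14=0x54
Byte[3]=B1: continuation. acc=(acc<<6)|0x31=0x1531
Completed: cp=U+1531 (starts at byte 1)
Byte[4]=C2: 2-byte lead, need 1 cont bytes. acc=0x2
Byte[5]=AF: continuation. acc=(acc<<6)|0x2F=0xAF
Completed: cp=U+00AF (starts at byte 4)
Byte[6]=F0: 4-byte lead, need 3 cont bytes. acc=0x0
Byte[7]=AB: continuation. acc=(acc<<6)|0x2B=0x2B
Byte[8]=A5: continuation. acc=(acc<<6)|0x25=0xAE5
Byte[9]=B2: continuation. acc=(acc<<6)|0x32=0x2B972
Completed: cp=U+2B972 (starts at byte 6)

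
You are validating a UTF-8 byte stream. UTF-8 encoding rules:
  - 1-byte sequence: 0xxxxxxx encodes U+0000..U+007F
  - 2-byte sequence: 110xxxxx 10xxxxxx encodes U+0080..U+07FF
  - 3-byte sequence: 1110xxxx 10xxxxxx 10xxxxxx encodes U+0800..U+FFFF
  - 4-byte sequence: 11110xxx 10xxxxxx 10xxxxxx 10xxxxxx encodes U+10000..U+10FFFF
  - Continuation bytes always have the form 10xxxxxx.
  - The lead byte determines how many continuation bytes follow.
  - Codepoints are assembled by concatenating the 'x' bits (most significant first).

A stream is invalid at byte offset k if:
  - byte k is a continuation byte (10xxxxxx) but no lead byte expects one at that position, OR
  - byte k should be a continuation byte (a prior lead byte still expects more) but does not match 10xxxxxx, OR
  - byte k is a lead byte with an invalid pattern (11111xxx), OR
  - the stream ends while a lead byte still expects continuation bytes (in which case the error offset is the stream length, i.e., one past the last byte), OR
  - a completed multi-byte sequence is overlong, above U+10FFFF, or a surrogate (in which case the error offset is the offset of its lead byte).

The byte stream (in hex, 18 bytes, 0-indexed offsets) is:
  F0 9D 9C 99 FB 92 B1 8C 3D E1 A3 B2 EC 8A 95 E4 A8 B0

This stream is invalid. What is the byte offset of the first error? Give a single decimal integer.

Answer: 4

Derivation:
Byte[0]=F0: 4-byte lead, need 3 cont bytes. acc=0x0
Byte[1]=9D: continuation. acc=(acc<<6)|0x1D=0x1D
Byte[2]=9C: continuation. acc=(acc<<6)|0x1C=0x75C
Byte[3]=99: continuation. acc=(acc<<6)|0x19=0x1D719
Completed: cp=U+1D719 (starts at byte 0)
Byte[4]=FB: INVALID lead byte (not 0xxx/110x/1110/11110)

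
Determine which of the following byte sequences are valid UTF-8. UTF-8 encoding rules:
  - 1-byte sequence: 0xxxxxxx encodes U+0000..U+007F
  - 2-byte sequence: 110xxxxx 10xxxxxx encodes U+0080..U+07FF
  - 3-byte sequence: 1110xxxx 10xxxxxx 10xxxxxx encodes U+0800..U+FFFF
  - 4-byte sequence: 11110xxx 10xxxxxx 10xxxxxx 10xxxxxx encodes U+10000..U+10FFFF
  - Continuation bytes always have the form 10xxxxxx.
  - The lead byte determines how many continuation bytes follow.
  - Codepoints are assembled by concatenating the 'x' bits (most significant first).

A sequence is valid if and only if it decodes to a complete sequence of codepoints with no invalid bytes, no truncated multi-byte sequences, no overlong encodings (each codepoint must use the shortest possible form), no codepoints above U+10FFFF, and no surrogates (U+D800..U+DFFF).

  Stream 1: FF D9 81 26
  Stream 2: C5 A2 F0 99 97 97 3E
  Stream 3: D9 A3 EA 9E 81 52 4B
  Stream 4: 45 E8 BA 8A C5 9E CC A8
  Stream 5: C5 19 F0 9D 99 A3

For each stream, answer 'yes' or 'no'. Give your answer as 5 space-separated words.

Stream 1: error at byte offset 0. INVALID
Stream 2: decodes cleanly. VALID
Stream 3: decodes cleanly. VALID
Stream 4: decodes cleanly. VALID
Stream 5: error at byte offset 1. INVALID

Answer: no yes yes yes no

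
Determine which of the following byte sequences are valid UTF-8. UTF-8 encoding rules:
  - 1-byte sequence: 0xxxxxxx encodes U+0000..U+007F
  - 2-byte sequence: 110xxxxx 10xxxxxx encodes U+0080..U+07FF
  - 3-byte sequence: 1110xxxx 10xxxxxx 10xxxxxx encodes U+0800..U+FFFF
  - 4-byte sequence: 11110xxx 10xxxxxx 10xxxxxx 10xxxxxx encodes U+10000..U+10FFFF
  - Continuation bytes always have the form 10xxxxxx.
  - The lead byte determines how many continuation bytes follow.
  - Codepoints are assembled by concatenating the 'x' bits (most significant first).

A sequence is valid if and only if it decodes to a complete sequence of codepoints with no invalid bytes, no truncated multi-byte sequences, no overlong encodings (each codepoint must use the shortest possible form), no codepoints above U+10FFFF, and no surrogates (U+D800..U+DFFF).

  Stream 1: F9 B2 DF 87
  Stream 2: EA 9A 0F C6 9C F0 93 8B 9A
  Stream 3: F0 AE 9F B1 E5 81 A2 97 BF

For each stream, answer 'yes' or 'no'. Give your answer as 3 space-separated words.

Stream 1: error at byte offset 0. INVALID
Stream 2: error at byte offset 2. INVALID
Stream 3: error at byte offset 7. INVALID

Answer: no no no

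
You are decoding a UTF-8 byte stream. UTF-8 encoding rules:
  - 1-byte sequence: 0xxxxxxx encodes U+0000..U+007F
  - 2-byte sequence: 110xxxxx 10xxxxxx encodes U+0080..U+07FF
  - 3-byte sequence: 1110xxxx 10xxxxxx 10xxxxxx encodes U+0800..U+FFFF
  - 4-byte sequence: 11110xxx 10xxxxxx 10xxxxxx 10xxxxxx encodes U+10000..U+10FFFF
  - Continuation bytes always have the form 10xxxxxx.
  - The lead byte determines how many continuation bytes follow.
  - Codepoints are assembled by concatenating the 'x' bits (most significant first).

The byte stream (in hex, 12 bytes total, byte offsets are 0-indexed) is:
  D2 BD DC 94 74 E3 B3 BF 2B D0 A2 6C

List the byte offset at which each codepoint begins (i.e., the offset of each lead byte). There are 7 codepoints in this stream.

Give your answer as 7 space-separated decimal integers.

Byte[0]=D2: 2-byte lead, need 1 cont bytes. acc=0x12
Byte[1]=BD: continuation. acc=(acc<<6)|0x3D=0x4BD
Completed: cp=U+04BD (starts at byte 0)
Byte[2]=DC: 2-byte lead, need 1 cont bytes. acc=0x1C
Byte[3]=94: continuation. acc=(acc<<6)|0x14=0x714
Completed: cp=U+0714 (starts at byte 2)
Byte[4]=74: 1-byte ASCII. cp=U+0074
Byte[5]=E3: 3-byte lead, need 2 cont bytes. acc=0x3
Byte[6]=B3: continuation. acc=(acc<<6)|0x33=0xF3
Byte[7]=BF: continuation. acc=(acc<<6)|0x3F=0x3CFF
Completed: cp=U+3CFF (starts at byte 5)
Byte[8]=2B: 1-byte ASCII. cp=U+002B
Byte[9]=D0: 2-byte lead, need 1 cont bytes. acc=0x10
Byte[10]=A2: continuation. acc=(acc<<6)|0x22=0x422
Completed: cp=U+0422 (starts at byte 9)
Byte[11]=6C: 1-byte ASCII. cp=U+006C

Answer: 0 2 4 5 8 9 11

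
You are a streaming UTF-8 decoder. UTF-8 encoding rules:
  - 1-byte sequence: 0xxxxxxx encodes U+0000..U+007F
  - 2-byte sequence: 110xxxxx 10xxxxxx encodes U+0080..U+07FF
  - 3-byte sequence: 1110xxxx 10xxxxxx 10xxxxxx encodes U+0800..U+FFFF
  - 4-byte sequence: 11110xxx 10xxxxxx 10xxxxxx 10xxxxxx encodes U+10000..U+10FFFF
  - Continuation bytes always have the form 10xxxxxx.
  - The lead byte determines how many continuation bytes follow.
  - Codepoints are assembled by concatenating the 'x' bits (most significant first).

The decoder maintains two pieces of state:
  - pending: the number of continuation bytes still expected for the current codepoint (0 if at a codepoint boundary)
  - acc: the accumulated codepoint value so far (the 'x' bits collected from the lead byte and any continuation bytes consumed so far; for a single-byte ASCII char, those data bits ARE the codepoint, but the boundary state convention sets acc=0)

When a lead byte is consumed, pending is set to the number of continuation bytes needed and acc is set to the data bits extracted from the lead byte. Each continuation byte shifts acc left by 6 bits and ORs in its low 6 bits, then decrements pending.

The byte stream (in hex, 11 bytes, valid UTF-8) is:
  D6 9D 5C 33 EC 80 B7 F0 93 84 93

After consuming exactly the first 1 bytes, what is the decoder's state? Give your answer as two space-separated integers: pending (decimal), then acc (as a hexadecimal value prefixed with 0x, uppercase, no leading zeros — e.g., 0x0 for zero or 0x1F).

Answer: 1 0x16

Derivation:
Byte[0]=D6: 2-byte lead. pending=1, acc=0x16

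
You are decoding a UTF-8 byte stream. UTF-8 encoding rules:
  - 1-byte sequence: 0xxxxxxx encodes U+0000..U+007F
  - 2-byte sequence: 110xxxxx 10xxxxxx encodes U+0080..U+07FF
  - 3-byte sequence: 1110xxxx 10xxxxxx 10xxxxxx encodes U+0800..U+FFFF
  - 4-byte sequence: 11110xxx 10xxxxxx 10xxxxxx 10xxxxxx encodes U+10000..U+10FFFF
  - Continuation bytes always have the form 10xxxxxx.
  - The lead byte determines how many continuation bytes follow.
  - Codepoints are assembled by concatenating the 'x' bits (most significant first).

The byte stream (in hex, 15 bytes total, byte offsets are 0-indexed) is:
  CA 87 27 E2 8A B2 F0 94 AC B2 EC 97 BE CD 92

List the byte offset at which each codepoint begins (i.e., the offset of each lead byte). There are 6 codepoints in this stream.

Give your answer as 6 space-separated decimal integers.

Answer: 0 2 3 6 10 13

Derivation:
Byte[0]=CA: 2-byte lead, need 1 cont bytes. acc=0xA
Byte[1]=87: continuation. acc=(acc<<6)|0x07=0x287
Completed: cp=U+0287 (starts at byte 0)
Byte[2]=27: 1-byte ASCII. cp=U+0027
Byte[3]=E2: 3-byte lead, need 2 cont bytes. acc=0x2
Byte[4]=8A: continuation. acc=(acc<<6)|0x0A=0x8A
Byte[5]=B2: continuation. acc=(acc<<6)|0x32=0x22B2
Completed: cp=U+22B2 (starts at byte 3)
Byte[6]=F0: 4-byte lead, need 3 cont bytes. acc=0x0
Byte[7]=94: continuation. acc=(acc<<6)|0x14=0x14
Byte[8]=AC: continuation. acc=(acc<<6)|0x2C=0x52C
Byte[9]=B2: continuation. acc=(acc<<6)|0x32=0x14B32
Completed: cp=U+14B32 (starts at byte 6)
Byte[10]=EC: 3-byte lead, need 2 cont bytes. acc=0xC
Byte[11]=97: continuation. acc=(acc<<6)|0x17=0x317
Byte[12]=BE: continuation. acc=(acc<<6)|0x3E=0xC5FE
Completed: cp=U+C5FE (starts at byte 10)
Byte[13]=CD: 2-byte lead, need 1 cont bytes. acc=0xD
Byte[14]=92: continuation. acc=(acc<<6)|0x12=0x352
Completed: cp=U+0352 (starts at byte 13)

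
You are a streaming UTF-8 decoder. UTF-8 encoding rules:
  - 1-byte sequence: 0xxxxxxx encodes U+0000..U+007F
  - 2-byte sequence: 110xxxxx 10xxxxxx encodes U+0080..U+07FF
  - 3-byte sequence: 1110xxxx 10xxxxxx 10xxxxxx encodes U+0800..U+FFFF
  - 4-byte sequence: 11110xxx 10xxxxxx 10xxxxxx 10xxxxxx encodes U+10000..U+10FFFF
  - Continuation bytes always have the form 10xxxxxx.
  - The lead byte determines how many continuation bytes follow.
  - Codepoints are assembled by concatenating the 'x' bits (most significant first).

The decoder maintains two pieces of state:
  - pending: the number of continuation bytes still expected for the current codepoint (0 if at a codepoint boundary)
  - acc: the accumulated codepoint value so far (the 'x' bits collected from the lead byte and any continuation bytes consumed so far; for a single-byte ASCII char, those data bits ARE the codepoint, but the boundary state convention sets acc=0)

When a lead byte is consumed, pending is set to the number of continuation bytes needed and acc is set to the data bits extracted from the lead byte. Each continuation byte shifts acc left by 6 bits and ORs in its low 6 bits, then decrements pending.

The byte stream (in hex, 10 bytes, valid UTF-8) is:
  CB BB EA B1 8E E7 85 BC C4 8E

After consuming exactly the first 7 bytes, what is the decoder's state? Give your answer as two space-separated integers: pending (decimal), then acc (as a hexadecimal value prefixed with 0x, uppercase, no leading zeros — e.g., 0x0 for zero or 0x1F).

Byte[0]=CB: 2-byte lead. pending=1, acc=0xB
Byte[1]=BB: continuation. acc=(acc<<6)|0x3B=0x2FB, pending=0
Byte[2]=EA: 3-byte lead. pending=2, acc=0xA
Byte[3]=B1: continuation. acc=(acc<<6)|0x31=0x2B1, pending=1
Byte[4]=8E: continuation. acc=(acc<<6)|0x0E=0xAC4E, pending=0
Byte[5]=E7: 3-byte lead. pending=2, acc=0x7
Byte[6]=85: continuation. acc=(acc<<6)|0x05=0x1C5, pending=1

Answer: 1 0x1C5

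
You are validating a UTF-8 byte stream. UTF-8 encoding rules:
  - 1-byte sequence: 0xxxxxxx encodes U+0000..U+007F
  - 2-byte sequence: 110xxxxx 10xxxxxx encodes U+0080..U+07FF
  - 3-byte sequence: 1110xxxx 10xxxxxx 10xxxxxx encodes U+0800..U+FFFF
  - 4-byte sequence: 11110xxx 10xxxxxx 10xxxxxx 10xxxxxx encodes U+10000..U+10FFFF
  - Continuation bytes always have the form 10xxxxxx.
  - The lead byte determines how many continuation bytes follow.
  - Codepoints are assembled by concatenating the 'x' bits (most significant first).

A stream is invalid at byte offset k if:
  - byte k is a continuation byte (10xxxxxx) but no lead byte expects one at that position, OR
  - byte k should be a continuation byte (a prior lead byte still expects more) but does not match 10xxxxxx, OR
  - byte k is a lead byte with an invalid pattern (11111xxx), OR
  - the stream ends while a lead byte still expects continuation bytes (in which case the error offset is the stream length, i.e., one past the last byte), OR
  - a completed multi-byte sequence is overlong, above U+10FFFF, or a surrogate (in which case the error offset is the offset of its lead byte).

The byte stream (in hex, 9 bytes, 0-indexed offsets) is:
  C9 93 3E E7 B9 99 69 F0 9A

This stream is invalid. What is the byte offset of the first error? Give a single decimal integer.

Byte[0]=C9: 2-byte lead, need 1 cont bytes. acc=0x9
Byte[1]=93: continuation. acc=(acc<<6)|0x13=0x253
Completed: cp=U+0253 (starts at byte 0)
Byte[2]=3E: 1-byte ASCII. cp=U+003E
Byte[3]=E7: 3-byte lead, need 2 cont bytes. acc=0x7
Byte[4]=B9: continuation. acc=(acc<<6)|0x39=0x1F9
Byte[5]=99: continuation. acc=(acc<<6)|0x19=0x7E59
Completed: cp=U+7E59 (starts at byte 3)
Byte[6]=69: 1-byte ASCII. cp=U+0069
Byte[7]=F0: 4-byte lead, need 3 cont bytes. acc=0x0
Byte[8]=9A: continuation. acc=(acc<<6)|0x1A=0x1A
Byte[9]: stream ended, expected continuation. INVALID

Answer: 9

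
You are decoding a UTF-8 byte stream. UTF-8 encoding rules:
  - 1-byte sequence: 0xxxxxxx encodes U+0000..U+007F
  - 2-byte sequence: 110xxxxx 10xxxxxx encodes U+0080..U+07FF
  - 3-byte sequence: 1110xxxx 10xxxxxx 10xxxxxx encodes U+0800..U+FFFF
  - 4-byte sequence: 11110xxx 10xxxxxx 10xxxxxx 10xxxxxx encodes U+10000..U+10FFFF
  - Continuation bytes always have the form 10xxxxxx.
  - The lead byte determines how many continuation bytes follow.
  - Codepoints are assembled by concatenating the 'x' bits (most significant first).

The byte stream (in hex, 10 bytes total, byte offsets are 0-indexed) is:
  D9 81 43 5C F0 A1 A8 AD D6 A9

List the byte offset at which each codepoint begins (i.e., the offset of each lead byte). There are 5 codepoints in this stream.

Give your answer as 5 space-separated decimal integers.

Byte[0]=D9: 2-byte lead, need 1 cont bytes. acc=0x19
Byte[1]=81: continuation. acc=(acc<<6)|0x01=0x641
Completed: cp=U+0641 (starts at byte 0)
Byte[2]=43: 1-byte ASCII. cp=U+0043
Byte[3]=5C: 1-byte ASCII. cp=U+005C
Byte[4]=F0: 4-byte lead, need 3 cont bytes. acc=0x0
Byte[5]=A1: continuation. acc=(acc<<6)|0x21=0x21
Byte[6]=A8: continuation. acc=(acc<<6)|0x28=0x868
Byte[7]=AD: continuation. acc=(acc<<6)|0x2D=0x21A2D
Completed: cp=U+21A2D (starts at byte 4)
Byte[8]=D6: 2-byte lead, need 1 cont bytes. acc=0x16
Byte[9]=A9: continuation. acc=(acc<<6)|0x29=0x5A9
Completed: cp=U+05A9 (starts at byte 8)

Answer: 0 2 3 4 8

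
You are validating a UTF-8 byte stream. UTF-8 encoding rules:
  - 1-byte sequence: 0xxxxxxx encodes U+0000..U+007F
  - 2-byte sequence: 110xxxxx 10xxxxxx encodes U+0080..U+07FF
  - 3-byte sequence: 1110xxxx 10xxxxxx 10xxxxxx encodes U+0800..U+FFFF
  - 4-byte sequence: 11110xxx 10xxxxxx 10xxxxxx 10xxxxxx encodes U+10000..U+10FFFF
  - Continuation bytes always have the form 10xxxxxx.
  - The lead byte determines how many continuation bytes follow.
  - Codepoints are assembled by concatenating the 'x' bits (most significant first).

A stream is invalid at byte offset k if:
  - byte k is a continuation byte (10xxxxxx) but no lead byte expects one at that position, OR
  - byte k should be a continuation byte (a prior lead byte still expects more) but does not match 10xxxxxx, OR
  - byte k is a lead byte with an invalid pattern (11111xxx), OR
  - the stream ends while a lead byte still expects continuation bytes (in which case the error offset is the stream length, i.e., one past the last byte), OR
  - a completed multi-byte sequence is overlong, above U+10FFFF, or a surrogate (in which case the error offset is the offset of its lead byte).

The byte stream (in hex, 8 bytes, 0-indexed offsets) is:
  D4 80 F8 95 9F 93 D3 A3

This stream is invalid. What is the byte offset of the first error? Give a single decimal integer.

Byte[0]=D4: 2-byte lead, need 1 cont bytes. acc=0x14
Byte[1]=80: continuation. acc=(acc<<6)|0x00=0x500
Completed: cp=U+0500 (starts at byte 0)
Byte[2]=F8: INVALID lead byte (not 0xxx/110x/1110/11110)

Answer: 2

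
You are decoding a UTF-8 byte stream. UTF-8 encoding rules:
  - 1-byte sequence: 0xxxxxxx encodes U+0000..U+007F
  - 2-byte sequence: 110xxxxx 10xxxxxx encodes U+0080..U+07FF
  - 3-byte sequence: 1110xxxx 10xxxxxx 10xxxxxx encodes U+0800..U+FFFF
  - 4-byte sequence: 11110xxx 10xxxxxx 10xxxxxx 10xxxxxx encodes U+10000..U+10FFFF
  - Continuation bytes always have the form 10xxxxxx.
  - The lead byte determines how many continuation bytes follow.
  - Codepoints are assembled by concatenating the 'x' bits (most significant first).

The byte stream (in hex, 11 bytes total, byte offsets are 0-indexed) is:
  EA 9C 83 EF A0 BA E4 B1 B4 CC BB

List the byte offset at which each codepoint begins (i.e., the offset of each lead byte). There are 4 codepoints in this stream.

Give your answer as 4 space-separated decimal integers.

Answer: 0 3 6 9

Derivation:
Byte[0]=EA: 3-byte lead, need 2 cont bytes. acc=0xA
Byte[1]=9C: continuation. acc=(acc<<6)|0x1C=0x29C
Byte[2]=83: continuation. acc=(acc<<6)|0x03=0xA703
Completed: cp=U+A703 (starts at byte 0)
Byte[3]=EF: 3-byte lead, need 2 cont bytes. acc=0xF
Byte[4]=A0: continuation. acc=(acc<<6)|0x20=0x3E0
Byte[5]=BA: continuation. acc=(acc<<6)|0x3A=0xF83A
Completed: cp=U+F83A (starts at byte 3)
Byte[6]=E4: 3-byte lead, need 2 cont bytes. acc=0x4
Byte[7]=B1: continuation. acc=(acc<<6)|0x31=0x131
Byte[8]=B4: continuation. acc=(acc<<6)|0x34=0x4C74
Completed: cp=U+4C74 (starts at byte 6)
Byte[9]=CC: 2-byte lead, need 1 cont bytes. acc=0xC
Byte[10]=BB: continuation. acc=(acc<<6)|0x3B=0x33B
Completed: cp=U+033B (starts at byte 9)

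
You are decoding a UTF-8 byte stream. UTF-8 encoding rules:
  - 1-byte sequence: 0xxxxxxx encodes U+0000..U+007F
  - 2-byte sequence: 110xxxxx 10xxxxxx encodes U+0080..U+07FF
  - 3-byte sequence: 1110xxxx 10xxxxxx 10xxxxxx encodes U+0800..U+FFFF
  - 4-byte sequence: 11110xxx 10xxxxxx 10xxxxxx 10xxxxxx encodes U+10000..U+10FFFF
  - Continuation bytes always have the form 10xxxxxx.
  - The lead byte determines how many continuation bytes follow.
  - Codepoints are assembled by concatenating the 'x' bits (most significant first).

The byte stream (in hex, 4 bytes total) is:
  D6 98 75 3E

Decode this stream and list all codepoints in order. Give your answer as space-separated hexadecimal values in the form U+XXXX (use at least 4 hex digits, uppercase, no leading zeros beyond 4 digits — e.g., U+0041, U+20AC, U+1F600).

Answer: U+0598 U+0075 U+003E

Derivation:
Byte[0]=D6: 2-byte lead, need 1 cont bytes. acc=0x16
Byte[1]=98: continuation. acc=(acc<<6)|0x18=0x598
Completed: cp=U+0598 (starts at byte 0)
Byte[2]=75: 1-byte ASCII. cp=U+0075
Byte[3]=3E: 1-byte ASCII. cp=U+003E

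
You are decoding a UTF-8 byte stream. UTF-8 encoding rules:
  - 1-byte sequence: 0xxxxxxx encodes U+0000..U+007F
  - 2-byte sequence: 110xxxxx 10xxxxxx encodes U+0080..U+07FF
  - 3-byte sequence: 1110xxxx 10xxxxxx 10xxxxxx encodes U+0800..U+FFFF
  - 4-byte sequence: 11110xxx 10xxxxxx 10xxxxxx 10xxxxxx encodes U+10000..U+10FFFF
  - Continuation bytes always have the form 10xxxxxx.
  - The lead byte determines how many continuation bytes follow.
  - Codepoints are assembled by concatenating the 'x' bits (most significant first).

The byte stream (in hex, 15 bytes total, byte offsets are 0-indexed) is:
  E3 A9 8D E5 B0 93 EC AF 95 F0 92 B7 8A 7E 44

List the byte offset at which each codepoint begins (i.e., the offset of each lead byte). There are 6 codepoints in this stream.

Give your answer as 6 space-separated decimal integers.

Byte[0]=E3: 3-byte lead, need 2 cont bytes. acc=0x3
Byte[1]=A9: continuation. acc=(acc<<6)|0x29=0xE9
Byte[2]=8D: continuation. acc=(acc<<6)|0x0D=0x3A4D
Completed: cp=U+3A4D (starts at byte 0)
Byte[3]=E5: 3-byte lead, need 2 cont bytes. acc=0x5
Byte[4]=B0: continuation. acc=(acc<<6)|0x30=0x170
Byte[5]=93: continuation. acc=(acc<<6)|0x13=0x5C13
Completed: cp=U+5C13 (starts at byte 3)
Byte[6]=EC: 3-byte lead, need 2 cont bytes. acc=0xC
Byte[7]=AF: continuation. acc=(acc<<6)|0x2F=0x32F
Byte[8]=95: continuation. acc=(acc<<6)|0x15=0xCBD5
Completed: cp=U+CBD5 (starts at byte 6)
Byte[9]=F0: 4-byte lead, need 3 cont bytes. acc=0x0
Byte[10]=92: continuation. acc=(acc<<6)|0x12=0x12
Byte[11]=B7: continuation. acc=(acc<<6)|0x37=0x4B7
Byte[12]=8A: continuation. acc=(acc<<6)|0x0A=0x12DCA
Completed: cp=U+12DCA (starts at byte 9)
Byte[13]=7E: 1-byte ASCII. cp=U+007E
Byte[14]=44: 1-byte ASCII. cp=U+0044

Answer: 0 3 6 9 13 14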